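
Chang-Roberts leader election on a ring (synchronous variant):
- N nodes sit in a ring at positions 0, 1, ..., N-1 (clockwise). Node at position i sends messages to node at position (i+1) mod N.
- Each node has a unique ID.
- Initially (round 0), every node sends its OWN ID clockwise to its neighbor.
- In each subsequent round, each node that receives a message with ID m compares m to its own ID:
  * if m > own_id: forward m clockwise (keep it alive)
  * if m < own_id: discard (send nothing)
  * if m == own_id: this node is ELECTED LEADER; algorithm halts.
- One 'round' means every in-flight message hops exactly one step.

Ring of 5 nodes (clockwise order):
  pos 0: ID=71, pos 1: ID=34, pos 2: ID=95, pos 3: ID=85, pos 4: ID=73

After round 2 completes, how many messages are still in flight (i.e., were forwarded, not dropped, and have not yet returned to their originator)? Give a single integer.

Round 1: pos1(id34) recv 71: fwd; pos2(id95) recv 34: drop; pos3(id85) recv 95: fwd; pos4(id73) recv 85: fwd; pos0(id71) recv 73: fwd
Round 2: pos2(id95) recv 71: drop; pos4(id73) recv 95: fwd; pos0(id71) recv 85: fwd; pos1(id34) recv 73: fwd
After round 2: 3 messages still in flight

Answer: 3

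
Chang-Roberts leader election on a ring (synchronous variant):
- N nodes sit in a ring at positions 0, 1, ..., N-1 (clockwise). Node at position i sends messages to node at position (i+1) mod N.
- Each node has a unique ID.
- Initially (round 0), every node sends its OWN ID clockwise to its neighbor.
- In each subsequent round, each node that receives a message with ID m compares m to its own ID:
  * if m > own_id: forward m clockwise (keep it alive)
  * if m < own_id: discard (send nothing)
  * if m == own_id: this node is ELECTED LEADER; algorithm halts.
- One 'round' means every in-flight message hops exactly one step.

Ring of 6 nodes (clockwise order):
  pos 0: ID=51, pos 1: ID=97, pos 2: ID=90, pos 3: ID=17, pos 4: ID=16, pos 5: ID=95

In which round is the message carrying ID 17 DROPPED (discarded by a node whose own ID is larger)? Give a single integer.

Round 1: pos1(id97) recv 51: drop; pos2(id90) recv 97: fwd; pos3(id17) recv 90: fwd; pos4(id16) recv 17: fwd; pos5(id95) recv 16: drop; pos0(id51) recv 95: fwd
Round 2: pos3(id17) recv 97: fwd; pos4(id16) recv 90: fwd; pos5(id95) recv 17: drop; pos1(id97) recv 95: drop
Round 3: pos4(id16) recv 97: fwd; pos5(id95) recv 90: drop
Round 4: pos5(id95) recv 97: fwd
Round 5: pos0(id51) recv 97: fwd
Round 6: pos1(id97) recv 97: ELECTED
Message ID 17 originates at pos 3; dropped at pos 5 in round 2

Answer: 2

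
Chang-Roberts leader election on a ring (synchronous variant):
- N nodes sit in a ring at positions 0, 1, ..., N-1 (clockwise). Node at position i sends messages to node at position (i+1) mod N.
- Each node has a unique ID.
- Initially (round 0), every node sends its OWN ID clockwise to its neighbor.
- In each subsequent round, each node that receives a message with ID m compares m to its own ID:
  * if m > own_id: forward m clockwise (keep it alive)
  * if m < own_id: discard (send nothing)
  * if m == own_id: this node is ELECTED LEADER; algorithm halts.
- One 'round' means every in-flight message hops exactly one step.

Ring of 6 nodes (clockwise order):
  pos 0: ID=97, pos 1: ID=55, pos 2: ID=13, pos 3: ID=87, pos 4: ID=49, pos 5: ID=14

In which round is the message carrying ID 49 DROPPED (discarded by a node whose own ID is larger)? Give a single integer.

Answer: 2

Derivation:
Round 1: pos1(id55) recv 97: fwd; pos2(id13) recv 55: fwd; pos3(id87) recv 13: drop; pos4(id49) recv 87: fwd; pos5(id14) recv 49: fwd; pos0(id97) recv 14: drop
Round 2: pos2(id13) recv 97: fwd; pos3(id87) recv 55: drop; pos5(id14) recv 87: fwd; pos0(id97) recv 49: drop
Round 3: pos3(id87) recv 97: fwd; pos0(id97) recv 87: drop
Round 4: pos4(id49) recv 97: fwd
Round 5: pos5(id14) recv 97: fwd
Round 6: pos0(id97) recv 97: ELECTED
Message ID 49 originates at pos 4; dropped at pos 0 in round 2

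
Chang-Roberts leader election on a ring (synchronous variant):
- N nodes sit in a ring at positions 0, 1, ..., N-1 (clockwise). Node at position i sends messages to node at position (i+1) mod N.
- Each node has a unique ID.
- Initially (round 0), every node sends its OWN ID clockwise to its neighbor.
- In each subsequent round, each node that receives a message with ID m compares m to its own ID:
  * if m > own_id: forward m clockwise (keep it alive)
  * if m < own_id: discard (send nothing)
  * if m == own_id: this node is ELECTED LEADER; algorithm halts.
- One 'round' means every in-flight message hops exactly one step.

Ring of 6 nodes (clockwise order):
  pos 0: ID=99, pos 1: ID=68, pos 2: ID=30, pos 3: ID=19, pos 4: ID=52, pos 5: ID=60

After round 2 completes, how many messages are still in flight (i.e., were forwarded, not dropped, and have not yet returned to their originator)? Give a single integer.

Round 1: pos1(id68) recv 99: fwd; pos2(id30) recv 68: fwd; pos3(id19) recv 30: fwd; pos4(id52) recv 19: drop; pos5(id60) recv 52: drop; pos0(id99) recv 60: drop
Round 2: pos2(id30) recv 99: fwd; pos3(id19) recv 68: fwd; pos4(id52) recv 30: drop
After round 2: 2 messages still in flight

Answer: 2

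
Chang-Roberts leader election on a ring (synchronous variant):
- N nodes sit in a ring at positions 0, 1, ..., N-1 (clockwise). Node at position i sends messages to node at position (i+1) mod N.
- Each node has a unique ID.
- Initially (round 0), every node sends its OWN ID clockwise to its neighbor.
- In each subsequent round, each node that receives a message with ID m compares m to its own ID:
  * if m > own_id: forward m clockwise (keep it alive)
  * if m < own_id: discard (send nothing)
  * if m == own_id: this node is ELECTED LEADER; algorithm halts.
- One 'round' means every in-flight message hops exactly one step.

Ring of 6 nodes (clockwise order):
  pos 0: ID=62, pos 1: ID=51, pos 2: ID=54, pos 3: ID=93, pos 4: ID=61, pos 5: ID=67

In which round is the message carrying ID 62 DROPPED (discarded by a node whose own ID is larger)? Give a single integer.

Round 1: pos1(id51) recv 62: fwd; pos2(id54) recv 51: drop; pos3(id93) recv 54: drop; pos4(id61) recv 93: fwd; pos5(id67) recv 61: drop; pos0(id62) recv 67: fwd
Round 2: pos2(id54) recv 62: fwd; pos5(id67) recv 93: fwd; pos1(id51) recv 67: fwd
Round 3: pos3(id93) recv 62: drop; pos0(id62) recv 93: fwd; pos2(id54) recv 67: fwd
Round 4: pos1(id51) recv 93: fwd; pos3(id93) recv 67: drop
Round 5: pos2(id54) recv 93: fwd
Round 6: pos3(id93) recv 93: ELECTED
Message ID 62 originates at pos 0; dropped at pos 3 in round 3

Answer: 3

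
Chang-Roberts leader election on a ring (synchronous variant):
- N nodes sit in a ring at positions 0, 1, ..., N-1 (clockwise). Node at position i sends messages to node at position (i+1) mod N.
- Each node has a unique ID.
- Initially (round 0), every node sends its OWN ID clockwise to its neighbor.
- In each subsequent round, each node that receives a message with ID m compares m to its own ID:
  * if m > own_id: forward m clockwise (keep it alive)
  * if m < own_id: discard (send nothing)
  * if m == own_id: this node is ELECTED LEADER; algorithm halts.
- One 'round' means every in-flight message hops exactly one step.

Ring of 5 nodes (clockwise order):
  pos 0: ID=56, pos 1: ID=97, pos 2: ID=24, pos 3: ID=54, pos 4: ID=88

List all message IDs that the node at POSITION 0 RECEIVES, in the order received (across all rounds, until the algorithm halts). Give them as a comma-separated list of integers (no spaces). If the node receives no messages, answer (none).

Round 1: pos1(id97) recv 56: drop; pos2(id24) recv 97: fwd; pos3(id54) recv 24: drop; pos4(id88) recv 54: drop; pos0(id56) recv 88: fwd
Round 2: pos3(id54) recv 97: fwd; pos1(id97) recv 88: drop
Round 3: pos4(id88) recv 97: fwd
Round 4: pos0(id56) recv 97: fwd
Round 5: pos1(id97) recv 97: ELECTED

Answer: 88,97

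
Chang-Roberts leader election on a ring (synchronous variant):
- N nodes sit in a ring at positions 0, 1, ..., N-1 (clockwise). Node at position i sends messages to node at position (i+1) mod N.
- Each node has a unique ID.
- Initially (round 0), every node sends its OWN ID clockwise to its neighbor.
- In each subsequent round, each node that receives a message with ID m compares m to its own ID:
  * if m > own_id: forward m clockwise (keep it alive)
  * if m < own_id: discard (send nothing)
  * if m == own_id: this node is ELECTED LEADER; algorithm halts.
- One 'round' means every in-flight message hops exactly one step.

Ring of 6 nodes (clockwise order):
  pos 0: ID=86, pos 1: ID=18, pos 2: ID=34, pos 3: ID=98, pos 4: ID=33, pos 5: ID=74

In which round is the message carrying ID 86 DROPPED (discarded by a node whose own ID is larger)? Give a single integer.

Round 1: pos1(id18) recv 86: fwd; pos2(id34) recv 18: drop; pos3(id98) recv 34: drop; pos4(id33) recv 98: fwd; pos5(id74) recv 33: drop; pos0(id86) recv 74: drop
Round 2: pos2(id34) recv 86: fwd; pos5(id74) recv 98: fwd
Round 3: pos3(id98) recv 86: drop; pos0(id86) recv 98: fwd
Round 4: pos1(id18) recv 98: fwd
Round 5: pos2(id34) recv 98: fwd
Round 6: pos3(id98) recv 98: ELECTED
Message ID 86 originates at pos 0; dropped at pos 3 in round 3

Answer: 3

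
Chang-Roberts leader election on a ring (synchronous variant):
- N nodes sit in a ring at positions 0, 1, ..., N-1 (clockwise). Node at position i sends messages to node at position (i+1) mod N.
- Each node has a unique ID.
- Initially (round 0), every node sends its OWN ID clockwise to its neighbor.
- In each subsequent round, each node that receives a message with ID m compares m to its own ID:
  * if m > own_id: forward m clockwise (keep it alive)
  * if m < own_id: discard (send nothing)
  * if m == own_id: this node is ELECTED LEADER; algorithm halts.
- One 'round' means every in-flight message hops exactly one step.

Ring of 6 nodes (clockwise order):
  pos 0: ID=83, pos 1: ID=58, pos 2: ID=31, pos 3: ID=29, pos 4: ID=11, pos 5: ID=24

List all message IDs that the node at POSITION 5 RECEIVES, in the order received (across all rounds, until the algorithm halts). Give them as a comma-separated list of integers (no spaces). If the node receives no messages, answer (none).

Round 1: pos1(id58) recv 83: fwd; pos2(id31) recv 58: fwd; pos3(id29) recv 31: fwd; pos4(id11) recv 29: fwd; pos5(id24) recv 11: drop; pos0(id83) recv 24: drop
Round 2: pos2(id31) recv 83: fwd; pos3(id29) recv 58: fwd; pos4(id11) recv 31: fwd; pos5(id24) recv 29: fwd
Round 3: pos3(id29) recv 83: fwd; pos4(id11) recv 58: fwd; pos5(id24) recv 31: fwd; pos0(id83) recv 29: drop
Round 4: pos4(id11) recv 83: fwd; pos5(id24) recv 58: fwd; pos0(id83) recv 31: drop
Round 5: pos5(id24) recv 83: fwd; pos0(id83) recv 58: drop
Round 6: pos0(id83) recv 83: ELECTED

Answer: 11,29,31,58,83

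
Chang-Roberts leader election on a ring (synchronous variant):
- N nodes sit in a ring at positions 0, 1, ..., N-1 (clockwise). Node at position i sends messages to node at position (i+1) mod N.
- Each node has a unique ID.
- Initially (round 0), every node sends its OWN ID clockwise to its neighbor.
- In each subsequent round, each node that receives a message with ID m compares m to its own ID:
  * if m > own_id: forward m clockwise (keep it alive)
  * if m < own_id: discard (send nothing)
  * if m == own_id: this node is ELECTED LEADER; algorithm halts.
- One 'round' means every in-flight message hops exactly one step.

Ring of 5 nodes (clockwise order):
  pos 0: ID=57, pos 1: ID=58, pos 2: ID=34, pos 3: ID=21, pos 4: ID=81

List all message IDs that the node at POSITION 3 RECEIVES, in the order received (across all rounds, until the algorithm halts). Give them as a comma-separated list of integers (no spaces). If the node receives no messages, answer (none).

Answer: 34,58,81

Derivation:
Round 1: pos1(id58) recv 57: drop; pos2(id34) recv 58: fwd; pos3(id21) recv 34: fwd; pos4(id81) recv 21: drop; pos0(id57) recv 81: fwd
Round 2: pos3(id21) recv 58: fwd; pos4(id81) recv 34: drop; pos1(id58) recv 81: fwd
Round 3: pos4(id81) recv 58: drop; pos2(id34) recv 81: fwd
Round 4: pos3(id21) recv 81: fwd
Round 5: pos4(id81) recv 81: ELECTED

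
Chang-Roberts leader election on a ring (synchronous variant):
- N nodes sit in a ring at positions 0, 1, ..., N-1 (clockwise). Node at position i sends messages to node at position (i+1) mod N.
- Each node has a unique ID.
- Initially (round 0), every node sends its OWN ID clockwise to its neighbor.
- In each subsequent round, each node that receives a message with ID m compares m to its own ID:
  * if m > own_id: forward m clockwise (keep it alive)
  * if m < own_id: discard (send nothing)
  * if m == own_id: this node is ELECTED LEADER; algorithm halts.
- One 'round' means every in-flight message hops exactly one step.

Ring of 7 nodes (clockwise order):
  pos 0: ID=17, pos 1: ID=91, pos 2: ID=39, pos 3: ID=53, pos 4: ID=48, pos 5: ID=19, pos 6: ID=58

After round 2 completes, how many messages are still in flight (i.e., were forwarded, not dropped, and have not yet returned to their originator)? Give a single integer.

Round 1: pos1(id91) recv 17: drop; pos2(id39) recv 91: fwd; pos3(id53) recv 39: drop; pos4(id48) recv 53: fwd; pos5(id19) recv 48: fwd; pos6(id58) recv 19: drop; pos0(id17) recv 58: fwd
Round 2: pos3(id53) recv 91: fwd; pos5(id19) recv 53: fwd; pos6(id58) recv 48: drop; pos1(id91) recv 58: drop
After round 2: 2 messages still in flight

Answer: 2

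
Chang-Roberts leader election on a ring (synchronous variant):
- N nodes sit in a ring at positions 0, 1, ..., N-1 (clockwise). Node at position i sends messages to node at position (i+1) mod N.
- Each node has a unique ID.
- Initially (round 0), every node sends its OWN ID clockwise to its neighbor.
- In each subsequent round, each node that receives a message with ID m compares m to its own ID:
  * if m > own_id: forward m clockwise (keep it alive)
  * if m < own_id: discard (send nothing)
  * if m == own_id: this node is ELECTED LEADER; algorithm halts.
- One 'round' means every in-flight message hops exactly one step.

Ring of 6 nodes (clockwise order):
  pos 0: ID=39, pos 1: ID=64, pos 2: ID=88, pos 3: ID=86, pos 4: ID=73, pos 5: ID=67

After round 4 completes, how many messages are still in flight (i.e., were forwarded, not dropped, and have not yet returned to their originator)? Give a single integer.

Round 1: pos1(id64) recv 39: drop; pos2(id88) recv 64: drop; pos3(id86) recv 88: fwd; pos4(id73) recv 86: fwd; pos5(id67) recv 73: fwd; pos0(id39) recv 67: fwd
Round 2: pos4(id73) recv 88: fwd; pos5(id67) recv 86: fwd; pos0(id39) recv 73: fwd; pos1(id64) recv 67: fwd
Round 3: pos5(id67) recv 88: fwd; pos0(id39) recv 86: fwd; pos1(id64) recv 73: fwd; pos2(id88) recv 67: drop
Round 4: pos0(id39) recv 88: fwd; pos1(id64) recv 86: fwd; pos2(id88) recv 73: drop
After round 4: 2 messages still in flight

Answer: 2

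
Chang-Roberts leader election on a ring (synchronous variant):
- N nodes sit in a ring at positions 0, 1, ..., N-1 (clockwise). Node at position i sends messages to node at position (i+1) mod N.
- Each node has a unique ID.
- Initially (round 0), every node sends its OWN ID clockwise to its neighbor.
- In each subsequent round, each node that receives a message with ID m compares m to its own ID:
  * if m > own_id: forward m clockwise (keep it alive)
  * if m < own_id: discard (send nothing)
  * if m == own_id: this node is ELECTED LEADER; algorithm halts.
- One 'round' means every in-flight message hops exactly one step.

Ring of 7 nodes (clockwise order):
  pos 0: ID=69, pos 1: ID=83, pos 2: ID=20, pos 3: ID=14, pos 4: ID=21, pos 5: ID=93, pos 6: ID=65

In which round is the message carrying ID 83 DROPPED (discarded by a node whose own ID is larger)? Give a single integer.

Answer: 4

Derivation:
Round 1: pos1(id83) recv 69: drop; pos2(id20) recv 83: fwd; pos3(id14) recv 20: fwd; pos4(id21) recv 14: drop; pos5(id93) recv 21: drop; pos6(id65) recv 93: fwd; pos0(id69) recv 65: drop
Round 2: pos3(id14) recv 83: fwd; pos4(id21) recv 20: drop; pos0(id69) recv 93: fwd
Round 3: pos4(id21) recv 83: fwd; pos1(id83) recv 93: fwd
Round 4: pos5(id93) recv 83: drop; pos2(id20) recv 93: fwd
Round 5: pos3(id14) recv 93: fwd
Round 6: pos4(id21) recv 93: fwd
Round 7: pos5(id93) recv 93: ELECTED
Message ID 83 originates at pos 1; dropped at pos 5 in round 4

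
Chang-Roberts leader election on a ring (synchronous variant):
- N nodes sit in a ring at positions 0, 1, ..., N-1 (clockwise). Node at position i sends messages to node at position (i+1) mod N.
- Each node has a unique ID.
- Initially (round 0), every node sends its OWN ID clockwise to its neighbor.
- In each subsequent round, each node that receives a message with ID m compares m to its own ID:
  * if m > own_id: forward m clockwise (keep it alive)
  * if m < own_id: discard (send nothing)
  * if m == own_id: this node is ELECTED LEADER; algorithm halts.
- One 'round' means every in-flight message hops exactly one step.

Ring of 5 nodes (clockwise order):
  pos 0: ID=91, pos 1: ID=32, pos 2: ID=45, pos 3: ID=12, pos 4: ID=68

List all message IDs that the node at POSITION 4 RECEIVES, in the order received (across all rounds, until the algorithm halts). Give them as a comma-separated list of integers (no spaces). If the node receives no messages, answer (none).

Answer: 12,45,91

Derivation:
Round 1: pos1(id32) recv 91: fwd; pos2(id45) recv 32: drop; pos3(id12) recv 45: fwd; pos4(id68) recv 12: drop; pos0(id91) recv 68: drop
Round 2: pos2(id45) recv 91: fwd; pos4(id68) recv 45: drop
Round 3: pos3(id12) recv 91: fwd
Round 4: pos4(id68) recv 91: fwd
Round 5: pos0(id91) recv 91: ELECTED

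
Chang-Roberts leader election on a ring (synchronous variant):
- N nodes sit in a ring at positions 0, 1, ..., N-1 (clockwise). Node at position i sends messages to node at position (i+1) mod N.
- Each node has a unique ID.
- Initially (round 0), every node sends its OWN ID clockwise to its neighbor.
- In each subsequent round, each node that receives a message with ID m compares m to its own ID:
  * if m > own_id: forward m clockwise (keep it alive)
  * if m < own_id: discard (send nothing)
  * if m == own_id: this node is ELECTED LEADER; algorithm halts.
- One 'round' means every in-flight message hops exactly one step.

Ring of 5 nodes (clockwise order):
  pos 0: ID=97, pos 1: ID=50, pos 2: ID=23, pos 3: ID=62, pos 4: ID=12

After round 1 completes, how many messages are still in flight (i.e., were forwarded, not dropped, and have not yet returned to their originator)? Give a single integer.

Answer: 3

Derivation:
Round 1: pos1(id50) recv 97: fwd; pos2(id23) recv 50: fwd; pos3(id62) recv 23: drop; pos4(id12) recv 62: fwd; pos0(id97) recv 12: drop
After round 1: 3 messages still in flight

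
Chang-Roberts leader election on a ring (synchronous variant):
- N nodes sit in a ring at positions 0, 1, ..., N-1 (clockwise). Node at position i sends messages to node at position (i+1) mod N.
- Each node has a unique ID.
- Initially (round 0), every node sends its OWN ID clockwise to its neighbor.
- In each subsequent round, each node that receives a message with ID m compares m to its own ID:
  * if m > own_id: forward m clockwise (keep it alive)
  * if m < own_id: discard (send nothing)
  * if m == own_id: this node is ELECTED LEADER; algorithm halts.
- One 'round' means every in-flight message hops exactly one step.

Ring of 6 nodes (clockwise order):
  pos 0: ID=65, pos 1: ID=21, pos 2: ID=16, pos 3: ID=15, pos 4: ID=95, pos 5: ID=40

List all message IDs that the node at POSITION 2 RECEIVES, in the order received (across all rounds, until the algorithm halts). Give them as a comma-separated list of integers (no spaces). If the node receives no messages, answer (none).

Round 1: pos1(id21) recv 65: fwd; pos2(id16) recv 21: fwd; pos3(id15) recv 16: fwd; pos4(id95) recv 15: drop; pos5(id40) recv 95: fwd; pos0(id65) recv 40: drop
Round 2: pos2(id16) recv 65: fwd; pos3(id15) recv 21: fwd; pos4(id95) recv 16: drop; pos0(id65) recv 95: fwd
Round 3: pos3(id15) recv 65: fwd; pos4(id95) recv 21: drop; pos1(id21) recv 95: fwd
Round 4: pos4(id95) recv 65: drop; pos2(id16) recv 95: fwd
Round 5: pos3(id15) recv 95: fwd
Round 6: pos4(id95) recv 95: ELECTED

Answer: 21,65,95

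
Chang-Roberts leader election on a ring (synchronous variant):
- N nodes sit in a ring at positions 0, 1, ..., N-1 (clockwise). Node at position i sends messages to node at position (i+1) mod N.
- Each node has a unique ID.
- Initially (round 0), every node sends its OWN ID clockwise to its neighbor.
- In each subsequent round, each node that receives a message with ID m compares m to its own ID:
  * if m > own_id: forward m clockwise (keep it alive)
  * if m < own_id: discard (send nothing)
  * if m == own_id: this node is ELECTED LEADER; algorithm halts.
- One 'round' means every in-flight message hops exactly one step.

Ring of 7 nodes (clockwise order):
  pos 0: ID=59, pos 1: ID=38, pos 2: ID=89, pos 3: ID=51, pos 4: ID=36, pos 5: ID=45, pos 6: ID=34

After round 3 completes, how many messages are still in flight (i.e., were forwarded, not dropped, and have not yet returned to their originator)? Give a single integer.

Answer: 2

Derivation:
Round 1: pos1(id38) recv 59: fwd; pos2(id89) recv 38: drop; pos3(id51) recv 89: fwd; pos4(id36) recv 51: fwd; pos5(id45) recv 36: drop; pos6(id34) recv 45: fwd; pos0(id59) recv 34: drop
Round 2: pos2(id89) recv 59: drop; pos4(id36) recv 89: fwd; pos5(id45) recv 51: fwd; pos0(id59) recv 45: drop
Round 3: pos5(id45) recv 89: fwd; pos6(id34) recv 51: fwd
After round 3: 2 messages still in flight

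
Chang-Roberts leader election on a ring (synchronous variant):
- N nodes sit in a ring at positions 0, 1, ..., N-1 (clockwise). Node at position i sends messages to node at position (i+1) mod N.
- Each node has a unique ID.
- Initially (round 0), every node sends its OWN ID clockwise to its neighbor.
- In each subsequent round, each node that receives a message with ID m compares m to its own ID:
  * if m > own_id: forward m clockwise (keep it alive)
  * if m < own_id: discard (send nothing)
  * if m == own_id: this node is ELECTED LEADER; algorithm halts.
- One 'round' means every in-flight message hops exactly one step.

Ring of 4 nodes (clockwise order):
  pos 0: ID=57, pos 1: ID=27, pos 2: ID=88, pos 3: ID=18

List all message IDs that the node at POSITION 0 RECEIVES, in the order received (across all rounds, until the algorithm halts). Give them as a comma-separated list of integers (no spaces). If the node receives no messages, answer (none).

Answer: 18,88

Derivation:
Round 1: pos1(id27) recv 57: fwd; pos2(id88) recv 27: drop; pos3(id18) recv 88: fwd; pos0(id57) recv 18: drop
Round 2: pos2(id88) recv 57: drop; pos0(id57) recv 88: fwd
Round 3: pos1(id27) recv 88: fwd
Round 4: pos2(id88) recv 88: ELECTED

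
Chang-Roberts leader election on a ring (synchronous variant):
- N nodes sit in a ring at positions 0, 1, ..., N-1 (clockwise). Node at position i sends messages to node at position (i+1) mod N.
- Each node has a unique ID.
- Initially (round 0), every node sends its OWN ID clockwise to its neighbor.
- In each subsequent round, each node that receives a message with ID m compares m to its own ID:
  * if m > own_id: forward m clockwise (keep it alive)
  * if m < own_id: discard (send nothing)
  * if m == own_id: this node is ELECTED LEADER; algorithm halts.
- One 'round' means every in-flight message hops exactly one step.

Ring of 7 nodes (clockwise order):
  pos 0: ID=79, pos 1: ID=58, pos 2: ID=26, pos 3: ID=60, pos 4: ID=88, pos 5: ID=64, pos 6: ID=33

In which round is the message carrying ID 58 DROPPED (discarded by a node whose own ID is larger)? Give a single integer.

Round 1: pos1(id58) recv 79: fwd; pos2(id26) recv 58: fwd; pos3(id60) recv 26: drop; pos4(id88) recv 60: drop; pos5(id64) recv 88: fwd; pos6(id33) recv 64: fwd; pos0(id79) recv 33: drop
Round 2: pos2(id26) recv 79: fwd; pos3(id60) recv 58: drop; pos6(id33) recv 88: fwd; pos0(id79) recv 64: drop
Round 3: pos3(id60) recv 79: fwd; pos0(id79) recv 88: fwd
Round 4: pos4(id88) recv 79: drop; pos1(id58) recv 88: fwd
Round 5: pos2(id26) recv 88: fwd
Round 6: pos3(id60) recv 88: fwd
Round 7: pos4(id88) recv 88: ELECTED
Message ID 58 originates at pos 1; dropped at pos 3 in round 2

Answer: 2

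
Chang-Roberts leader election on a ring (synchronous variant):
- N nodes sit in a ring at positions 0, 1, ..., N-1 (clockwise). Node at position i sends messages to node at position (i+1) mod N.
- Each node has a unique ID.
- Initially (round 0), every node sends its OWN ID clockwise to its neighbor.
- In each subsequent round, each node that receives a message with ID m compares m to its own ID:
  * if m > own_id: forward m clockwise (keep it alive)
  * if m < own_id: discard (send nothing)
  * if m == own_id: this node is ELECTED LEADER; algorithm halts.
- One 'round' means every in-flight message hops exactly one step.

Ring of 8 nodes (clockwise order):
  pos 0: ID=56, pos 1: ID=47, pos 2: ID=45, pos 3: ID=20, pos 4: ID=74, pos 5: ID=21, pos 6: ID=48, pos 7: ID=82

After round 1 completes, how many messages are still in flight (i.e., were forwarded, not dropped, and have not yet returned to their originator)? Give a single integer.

Round 1: pos1(id47) recv 56: fwd; pos2(id45) recv 47: fwd; pos3(id20) recv 45: fwd; pos4(id74) recv 20: drop; pos5(id21) recv 74: fwd; pos6(id48) recv 21: drop; pos7(id82) recv 48: drop; pos0(id56) recv 82: fwd
After round 1: 5 messages still in flight

Answer: 5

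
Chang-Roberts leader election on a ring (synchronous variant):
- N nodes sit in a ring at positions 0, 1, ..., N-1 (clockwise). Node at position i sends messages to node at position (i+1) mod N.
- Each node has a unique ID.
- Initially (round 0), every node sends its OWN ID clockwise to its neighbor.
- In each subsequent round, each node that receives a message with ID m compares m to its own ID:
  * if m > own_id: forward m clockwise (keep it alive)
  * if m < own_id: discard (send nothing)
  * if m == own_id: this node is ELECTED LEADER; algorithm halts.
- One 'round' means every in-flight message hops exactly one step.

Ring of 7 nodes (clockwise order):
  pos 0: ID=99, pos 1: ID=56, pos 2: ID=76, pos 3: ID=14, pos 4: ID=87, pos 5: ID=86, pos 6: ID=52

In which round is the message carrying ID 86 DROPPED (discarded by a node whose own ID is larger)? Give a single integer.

Answer: 2

Derivation:
Round 1: pos1(id56) recv 99: fwd; pos2(id76) recv 56: drop; pos3(id14) recv 76: fwd; pos4(id87) recv 14: drop; pos5(id86) recv 87: fwd; pos6(id52) recv 86: fwd; pos0(id99) recv 52: drop
Round 2: pos2(id76) recv 99: fwd; pos4(id87) recv 76: drop; pos6(id52) recv 87: fwd; pos0(id99) recv 86: drop
Round 3: pos3(id14) recv 99: fwd; pos0(id99) recv 87: drop
Round 4: pos4(id87) recv 99: fwd
Round 5: pos5(id86) recv 99: fwd
Round 6: pos6(id52) recv 99: fwd
Round 7: pos0(id99) recv 99: ELECTED
Message ID 86 originates at pos 5; dropped at pos 0 in round 2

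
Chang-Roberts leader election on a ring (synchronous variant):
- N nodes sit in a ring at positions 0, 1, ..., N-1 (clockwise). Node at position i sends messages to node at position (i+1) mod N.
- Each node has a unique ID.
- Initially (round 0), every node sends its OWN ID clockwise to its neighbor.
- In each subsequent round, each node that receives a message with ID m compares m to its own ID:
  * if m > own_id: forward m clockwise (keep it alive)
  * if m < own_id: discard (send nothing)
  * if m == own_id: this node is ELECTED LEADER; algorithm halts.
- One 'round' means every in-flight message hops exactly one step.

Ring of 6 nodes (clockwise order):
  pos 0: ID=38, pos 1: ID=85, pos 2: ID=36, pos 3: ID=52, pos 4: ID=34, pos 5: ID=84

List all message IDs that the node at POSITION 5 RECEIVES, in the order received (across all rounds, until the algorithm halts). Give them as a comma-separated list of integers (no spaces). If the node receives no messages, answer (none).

Answer: 34,52,85

Derivation:
Round 1: pos1(id85) recv 38: drop; pos2(id36) recv 85: fwd; pos3(id52) recv 36: drop; pos4(id34) recv 52: fwd; pos5(id84) recv 34: drop; pos0(id38) recv 84: fwd
Round 2: pos3(id52) recv 85: fwd; pos5(id84) recv 52: drop; pos1(id85) recv 84: drop
Round 3: pos4(id34) recv 85: fwd
Round 4: pos5(id84) recv 85: fwd
Round 5: pos0(id38) recv 85: fwd
Round 6: pos1(id85) recv 85: ELECTED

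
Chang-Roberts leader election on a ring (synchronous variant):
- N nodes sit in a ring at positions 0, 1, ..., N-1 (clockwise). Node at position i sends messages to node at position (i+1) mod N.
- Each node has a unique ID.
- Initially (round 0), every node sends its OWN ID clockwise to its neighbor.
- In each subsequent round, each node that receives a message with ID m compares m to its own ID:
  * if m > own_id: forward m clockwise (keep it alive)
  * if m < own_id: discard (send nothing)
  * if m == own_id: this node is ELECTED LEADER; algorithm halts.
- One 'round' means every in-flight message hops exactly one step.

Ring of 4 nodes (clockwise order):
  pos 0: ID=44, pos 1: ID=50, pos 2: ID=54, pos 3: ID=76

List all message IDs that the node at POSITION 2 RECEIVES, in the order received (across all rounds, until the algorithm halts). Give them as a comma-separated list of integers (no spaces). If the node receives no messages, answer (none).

Answer: 50,76

Derivation:
Round 1: pos1(id50) recv 44: drop; pos2(id54) recv 50: drop; pos3(id76) recv 54: drop; pos0(id44) recv 76: fwd
Round 2: pos1(id50) recv 76: fwd
Round 3: pos2(id54) recv 76: fwd
Round 4: pos3(id76) recv 76: ELECTED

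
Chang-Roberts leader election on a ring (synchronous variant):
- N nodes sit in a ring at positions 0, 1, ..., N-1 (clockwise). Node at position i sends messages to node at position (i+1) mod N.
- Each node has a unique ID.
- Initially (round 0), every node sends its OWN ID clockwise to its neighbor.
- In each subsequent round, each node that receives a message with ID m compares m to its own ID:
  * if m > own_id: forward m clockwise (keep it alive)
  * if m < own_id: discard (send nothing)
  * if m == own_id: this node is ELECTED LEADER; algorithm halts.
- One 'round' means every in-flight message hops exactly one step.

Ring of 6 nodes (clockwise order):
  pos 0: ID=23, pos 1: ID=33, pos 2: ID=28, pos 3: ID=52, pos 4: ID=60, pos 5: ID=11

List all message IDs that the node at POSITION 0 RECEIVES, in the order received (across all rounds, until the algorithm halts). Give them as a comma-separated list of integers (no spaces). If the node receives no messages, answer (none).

Answer: 11,60

Derivation:
Round 1: pos1(id33) recv 23: drop; pos2(id28) recv 33: fwd; pos3(id52) recv 28: drop; pos4(id60) recv 52: drop; pos5(id11) recv 60: fwd; pos0(id23) recv 11: drop
Round 2: pos3(id52) recv 33: drop; pos0(id23) recv 60: fwd
Round 3: pos1(id33) recv 60: fwd
Round 4: pos2(id28) recv 60: fwd
Round 5: pos3(id52) recv 60: fwd
Round 6: pos4(id60) recv 60: ELECTED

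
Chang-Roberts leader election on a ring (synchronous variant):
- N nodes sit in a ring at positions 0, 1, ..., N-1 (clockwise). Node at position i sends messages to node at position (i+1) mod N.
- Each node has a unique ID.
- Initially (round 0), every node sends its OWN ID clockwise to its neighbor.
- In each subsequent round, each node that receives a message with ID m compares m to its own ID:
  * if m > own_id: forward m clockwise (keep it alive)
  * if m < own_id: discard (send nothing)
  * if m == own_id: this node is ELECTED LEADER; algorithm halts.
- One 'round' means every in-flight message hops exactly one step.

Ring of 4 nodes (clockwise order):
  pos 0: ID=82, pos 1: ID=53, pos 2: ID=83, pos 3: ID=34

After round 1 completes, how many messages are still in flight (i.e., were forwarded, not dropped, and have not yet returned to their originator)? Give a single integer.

Answer: 2

Derivation:
Round 1: pos1(id53) recv 82: fwd; pos2(id83) recv 53: drop; pos3(id34) recv 83: fwd; pos0(id82) recv 34: drop
After round 1: 2 messages still in flight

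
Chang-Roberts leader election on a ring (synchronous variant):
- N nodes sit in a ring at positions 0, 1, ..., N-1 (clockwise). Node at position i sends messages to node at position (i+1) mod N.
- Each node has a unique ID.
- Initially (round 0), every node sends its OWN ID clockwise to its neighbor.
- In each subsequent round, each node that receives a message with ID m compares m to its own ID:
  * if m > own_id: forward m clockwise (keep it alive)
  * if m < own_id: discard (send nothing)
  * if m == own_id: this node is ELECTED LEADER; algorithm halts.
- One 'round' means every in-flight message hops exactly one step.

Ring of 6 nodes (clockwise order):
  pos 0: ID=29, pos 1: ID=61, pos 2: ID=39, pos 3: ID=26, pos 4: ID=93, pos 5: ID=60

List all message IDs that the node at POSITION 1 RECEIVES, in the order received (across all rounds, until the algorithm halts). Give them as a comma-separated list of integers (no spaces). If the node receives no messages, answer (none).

Round 1: pos1(id61) recv 29: drop; pos2(id39) recv 61: fwd; pos3(id26) recv 39: fwd; pos4(id93) recv 26: drop; pos5(id60) recv 93: fwd; pos0(id29) recv 60: fwd
Round 2: pos3(id26) recv 61: fwd; pos4(id93) recv 39: drop; pos0(id29) recv 93: fwd; pos1(id61) recv 60: drop
Round 3: pos4(id93) recv 61: drop; pos1(id61) recv 93: fwd
Round 4: pos2(id39) recv 93: fwd
Round 5: pos3(id26) recv 93: fwd
Round 6: pos4(id93) recv 93: ELECTED

Answer: 29,60,93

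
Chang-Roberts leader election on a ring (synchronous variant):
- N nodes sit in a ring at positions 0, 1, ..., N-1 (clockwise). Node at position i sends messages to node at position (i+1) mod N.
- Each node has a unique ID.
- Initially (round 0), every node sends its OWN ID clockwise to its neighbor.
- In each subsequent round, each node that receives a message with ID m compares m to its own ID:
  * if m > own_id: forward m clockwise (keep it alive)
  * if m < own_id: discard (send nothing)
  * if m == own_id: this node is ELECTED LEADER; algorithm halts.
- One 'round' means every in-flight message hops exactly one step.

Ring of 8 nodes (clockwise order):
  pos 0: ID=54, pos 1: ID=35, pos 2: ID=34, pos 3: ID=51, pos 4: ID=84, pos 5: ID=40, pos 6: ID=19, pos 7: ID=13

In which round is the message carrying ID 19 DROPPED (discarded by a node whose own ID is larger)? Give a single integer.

Round 1: pos1(id35) recv 54: fwd; pos2(id34) recv 35: fwd; pos3(id51) recv 34: drop; pos4(id84) recv 51: drop; pos5(id40) recv 84: fwd; pos6(id19) recv 40: fwd; pos7(id13) recv 19: fwd; pos0(id54) recv 13: drop
Round 2: pos2(id34) recv 54: fwd; pos3(id51) recv 35: drop; pos6(id19) recv 84: fwd; pos7(id13) recv 40: fwd; pos0(id54) recv 19: drop
Round 3: pos3(id51) recv 54: fwd; pos7(id13) recv 84: fwd; pos0(id54) recv 40: drop
Round 4: pos4(id84) recv 54: drop; pos0(id54) recv 84: fwd
Round 5: pos1(id35) recv 84: fwd
Round 6: pos2(id34) recv 84: fwd
Round 7: pos3(id51) recv 84: fwd
Round 8: pos4(id84) recv 84: ELECTED
Message ID 19 originates at pos 6; dropped at pos 0 in round 2

Answer: 2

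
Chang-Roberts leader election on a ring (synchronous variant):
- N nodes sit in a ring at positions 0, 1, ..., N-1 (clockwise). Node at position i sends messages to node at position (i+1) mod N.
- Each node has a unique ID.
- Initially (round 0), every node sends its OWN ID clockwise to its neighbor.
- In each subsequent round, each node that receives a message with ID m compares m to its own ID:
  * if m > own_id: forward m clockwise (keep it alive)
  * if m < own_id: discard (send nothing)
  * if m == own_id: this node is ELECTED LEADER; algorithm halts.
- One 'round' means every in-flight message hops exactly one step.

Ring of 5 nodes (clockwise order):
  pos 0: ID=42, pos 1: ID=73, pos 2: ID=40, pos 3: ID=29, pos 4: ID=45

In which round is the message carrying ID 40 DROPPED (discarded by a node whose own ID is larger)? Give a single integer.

Answer: 2

Derivation:
Round 1: pos1(id73) recv 42: drop; pos2(id40) recv 73: fwd; pos3(id29) recv 40: fwd; pos4(id45) recv 29: drop; pos0(id42) recv 45: fwd
Round 2: pos3(id29) recv 73: fwd; pos4(id45) recv 40: drop; pos1(id73) recv 45: drop
Round 3: pos4(id45) recv 73: fwd
Round 4: pos0(id42) recv 73: fwd
Round 5: pos1(id73) recv 73: ELECTED
Message ID 40 originates at pos 2; dropped at pos 4 in round 2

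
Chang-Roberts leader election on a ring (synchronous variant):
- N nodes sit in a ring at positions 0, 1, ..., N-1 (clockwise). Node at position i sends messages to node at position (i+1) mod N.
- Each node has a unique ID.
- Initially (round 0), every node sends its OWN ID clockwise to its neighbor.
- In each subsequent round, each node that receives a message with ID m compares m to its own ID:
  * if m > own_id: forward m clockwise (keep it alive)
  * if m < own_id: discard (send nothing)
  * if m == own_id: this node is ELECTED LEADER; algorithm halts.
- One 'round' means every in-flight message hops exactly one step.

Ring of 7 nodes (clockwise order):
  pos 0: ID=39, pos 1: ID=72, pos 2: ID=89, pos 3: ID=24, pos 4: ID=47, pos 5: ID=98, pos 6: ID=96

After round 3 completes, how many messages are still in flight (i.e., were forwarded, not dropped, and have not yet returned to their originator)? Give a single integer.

Answer: 2

Derivation:
Round 1: pos1(id72) recv 39: drop; pos2(id89) recv 72: drop; pos3(id24) recv 89: fwd; pos4(id47) recv 24: drop; pos5(id98) recv 47: drop; pos6(id96) recv 98: fwd; pos0(id39) recv 96: fwd
Round 2: pos4(id47) recv 89: fwd; pos0(id39) recv 98: fwd; pos1(id72) recv 96: fwd
Round 3: pos5(id98) recv 89: drop; pos1(id72) recv 98: fwd; pos2(id89) recv 96: fwd
After round 3: 2 messages still in flight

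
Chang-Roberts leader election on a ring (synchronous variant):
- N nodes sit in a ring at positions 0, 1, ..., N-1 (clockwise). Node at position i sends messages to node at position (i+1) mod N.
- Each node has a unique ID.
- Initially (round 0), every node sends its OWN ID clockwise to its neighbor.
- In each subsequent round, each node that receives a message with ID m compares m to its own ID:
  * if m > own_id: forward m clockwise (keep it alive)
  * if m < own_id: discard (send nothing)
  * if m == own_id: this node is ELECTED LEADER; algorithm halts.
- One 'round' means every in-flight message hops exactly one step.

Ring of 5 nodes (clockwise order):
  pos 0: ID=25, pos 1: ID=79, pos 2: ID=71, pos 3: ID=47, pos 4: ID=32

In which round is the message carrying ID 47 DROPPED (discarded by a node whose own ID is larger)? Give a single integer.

Round 1: pos1(id79) recv 25: drop; pos2(id71) recv 79: fwd; pos3(id47) recv 71: fwd; pos4(id32) recv 47: fwd; pos0(id25) recv 32: fwd
Round 2: pos3(id47) recv 79: fwd; pos4(id32) recv 71: fwd; pos0(id25) recv 47: fwd; pos1(id79) recv 32: drop
Round 3: pos4(id32) recv 79: fwd; pos0(id25) recv 71: fwd; pos1(id79) recv 47: drop
Round 4: pos0(id25) recv 79: fwd; pos1(id79) recv 71: drop
Round 5: pos1(id79) recv 79: ELECTED
Message ID 47 originates at pos 3; dropped at pos 1 in round 3

Answer: 3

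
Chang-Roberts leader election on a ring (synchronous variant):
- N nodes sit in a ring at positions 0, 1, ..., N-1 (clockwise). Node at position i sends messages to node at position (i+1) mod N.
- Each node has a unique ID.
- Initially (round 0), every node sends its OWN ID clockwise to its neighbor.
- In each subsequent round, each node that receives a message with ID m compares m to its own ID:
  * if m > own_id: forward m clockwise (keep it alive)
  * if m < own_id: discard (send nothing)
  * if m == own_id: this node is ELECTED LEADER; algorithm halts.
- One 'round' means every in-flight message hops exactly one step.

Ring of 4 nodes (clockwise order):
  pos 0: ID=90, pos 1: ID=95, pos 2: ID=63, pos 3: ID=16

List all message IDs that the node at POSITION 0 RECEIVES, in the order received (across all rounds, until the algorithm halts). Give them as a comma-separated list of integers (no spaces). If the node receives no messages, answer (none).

Round 1: pos1(id95) recv 90: drop; pos2(id63) recv 95: fwd; pos3(id16) recv 63: fwd; pos0(id90) recv 16: drop
Round 2: pos3(id16) recv 95: fwd; pos0(id90) recv 63: drop
Round 3: pos0(id90) recv 95: fwd
Round 4: pos1(id95) recv 95: ELECTED

Answer: 16,63,95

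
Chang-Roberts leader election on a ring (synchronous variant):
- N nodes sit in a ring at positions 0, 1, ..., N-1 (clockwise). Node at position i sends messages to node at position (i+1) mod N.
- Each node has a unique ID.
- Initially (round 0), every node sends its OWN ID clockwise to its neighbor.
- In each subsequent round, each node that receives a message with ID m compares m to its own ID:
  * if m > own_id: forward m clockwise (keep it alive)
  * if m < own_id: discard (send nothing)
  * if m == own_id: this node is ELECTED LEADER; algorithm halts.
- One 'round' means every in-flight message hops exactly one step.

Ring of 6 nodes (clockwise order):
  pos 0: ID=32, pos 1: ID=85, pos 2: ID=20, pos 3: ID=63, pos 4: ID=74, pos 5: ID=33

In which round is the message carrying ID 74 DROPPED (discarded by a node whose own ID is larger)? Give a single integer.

Answer: 3

Derivation:
Round 1: pos1(id85) recv 32: drop; pos2(id20) recv 85: fwd; pos3(id63) recv 20: drop; pos4(id74) recv 63: drop; pos5(id33) recv 74: fwd; pos0(id32) recv 33: fwd
Round 2: pos3(id63) recv 85: fwd; pos0(id32) recv 74: fwd; pos1(id85) recv 33: drop
Round 3: pos4(id74) recv 85: fwd; pos1(id85) recv 74: drop
Round 4: pos5(id33) recv 85: fwd
Round 5: pos0(id32) recv 85: fwd
Round 6: pos1(id85) recv 85: ELECTED
Message ID 74 originates at pos 4; dropped at pos 1 in round 3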